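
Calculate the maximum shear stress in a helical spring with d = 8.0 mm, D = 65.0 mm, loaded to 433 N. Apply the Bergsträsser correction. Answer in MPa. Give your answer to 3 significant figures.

Spring index C = D/d = 65.0/8.0 = 8.1250
K_B = (4C+2)/(4C−3) = 34.500/29.500 = 1.1695
τ₀ = 8FD/(πd³) = 8·433·65.0/(π·8.0³) = 225160/1608.5 = 139.98 MPa
τ_max = K·τ₀ = 1.1695 × 139.98 = 163.71 MPa

164 MPa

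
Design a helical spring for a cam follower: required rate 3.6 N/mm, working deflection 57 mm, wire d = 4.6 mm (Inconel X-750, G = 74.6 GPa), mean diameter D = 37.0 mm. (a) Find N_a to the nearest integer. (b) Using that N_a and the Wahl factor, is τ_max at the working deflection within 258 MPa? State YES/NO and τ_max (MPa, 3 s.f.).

N_a = Gd⁴/(8D³k) = (74.6×10³)(4.6⁴)/(8·37.0³·3.6) = 22.9 → N_a = 23
Actual rate k = Gd⁴/(8D³·23) = 3.5838 N/mm
Working load F = kδ = 3.5838·57 = 204.28 N
C = 37.0/4.6 = 8.0435; K_W = (4C−1)/(4C−4)+0.615/C = 1.1829
τ_max = K_W·8FD/(πd³) = 1.1829·197.74 = 233.91 MPa
τ_max ≤ 258 MPa → acceptable

(a) 23 coils; (b) YES, τ_max = 234 MPa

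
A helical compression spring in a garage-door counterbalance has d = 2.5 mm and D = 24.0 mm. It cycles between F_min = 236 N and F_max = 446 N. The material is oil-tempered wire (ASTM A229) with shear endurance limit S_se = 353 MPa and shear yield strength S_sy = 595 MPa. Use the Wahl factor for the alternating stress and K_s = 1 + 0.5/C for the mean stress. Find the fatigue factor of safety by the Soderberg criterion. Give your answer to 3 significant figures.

0.270

C = D/d = 24.0/2.5 = 9.6000; K_W = (4C−1)/(4C−4)+0.615/C = 1.1513; K_s = 1+0.5/C = 1.0521
F_a = (F_max−F_min)/2 = 105 N; F_m = (F_max+F_min)/2 = 341 N
τ_a = K_W·8F_aD/(πd³) = 1.1513 × 410.7 = 472.82 MPa
τ_m = K_s·8F_mD/(πd³) = 1.0521 × 1333.8 = 1403.3 MPa
Soderberg: 1/n_f = τ_a/S_se + τ_m/S_sy = 472.82/353 + 1403.3/595 = 1.33944 + 2.35841 = 3.6978
n_f = 1/3.6978 = 0.2704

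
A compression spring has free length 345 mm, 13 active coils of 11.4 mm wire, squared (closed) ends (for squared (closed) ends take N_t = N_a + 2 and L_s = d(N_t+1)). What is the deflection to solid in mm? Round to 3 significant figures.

N_t = 15; L_s = 11.4·16 = 182.4 mm
δ_solid = L₀ − L_s = 345 − 182.4 = 162.6 mm

163 mm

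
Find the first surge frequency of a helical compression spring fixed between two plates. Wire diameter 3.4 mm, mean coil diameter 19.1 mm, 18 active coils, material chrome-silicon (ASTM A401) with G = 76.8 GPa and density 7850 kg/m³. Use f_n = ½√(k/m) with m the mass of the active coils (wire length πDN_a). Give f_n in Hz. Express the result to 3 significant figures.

182 Hz

k = Gd⁴/(8D³N_a) = (76.8×10³)(3.4⁴)/(8·19.1³·18) = 10.229 N/mm = 10229 N/m
Wire length L = πDN_a = π·19.1·18 = 1080.1 mm
m = ρ·(πd²/4)·L = 7850 × 9.0792×10⁻⁶ m² × 1.0801 m = 0.076979 kg
f_n = ½√(k/m) = 0.5·√(10229/0.076979) = 0.5·√(1.3287e+05) = 182.26 Hz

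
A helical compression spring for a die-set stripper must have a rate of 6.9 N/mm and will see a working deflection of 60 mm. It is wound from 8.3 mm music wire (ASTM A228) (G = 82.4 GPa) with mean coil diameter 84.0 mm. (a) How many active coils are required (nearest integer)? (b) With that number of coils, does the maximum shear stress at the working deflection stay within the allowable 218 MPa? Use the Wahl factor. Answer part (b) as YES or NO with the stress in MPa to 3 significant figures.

(a) 12 coils; (b) YES, τ_max = 176 MPa

N_a = Gd⁴/(8D³k) = (82.4×10³)(8.3⁴)/(8·84.0³·6.9) = 11.95 → N_a = 12
Actual rate k = Gd⁴/(8D³·12) = 6.8727 N/mm
Working load F = kδ = 6.8727·60 = 412.36 N
C = 84.0/8.3 = 10.1205; K_W = (4C−1)/(4C−4)+0.615/C = 1.1430
τ_max = K_W·8FD/(πd³) = 1.1430·154.26 = 176.32 MPa
τ_max ≤ 218 MPa → acceptable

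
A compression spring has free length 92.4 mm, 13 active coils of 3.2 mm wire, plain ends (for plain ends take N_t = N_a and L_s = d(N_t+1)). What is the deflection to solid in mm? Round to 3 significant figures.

N_t = 13; L_s = 3.2·14 = 44.8 mm
δ_solid = L₀ − L_s = 92.4 − 44.8 = 47.6 mm

47.6 mm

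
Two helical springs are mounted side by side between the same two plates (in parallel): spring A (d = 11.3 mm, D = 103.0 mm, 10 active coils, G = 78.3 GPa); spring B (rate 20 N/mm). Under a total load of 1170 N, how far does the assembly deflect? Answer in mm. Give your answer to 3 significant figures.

k_A = Gd⁴/(8D³N_a) = (78.3×10³)(11.3⁴)/(8·103.0³·10) = 14.604 N/mm
Parallel: k_eq = 14.604 + 20 = 34.604 N/mm
δ = F/k_eq = 1170/34.604 = 33.811 mm

33.8 mm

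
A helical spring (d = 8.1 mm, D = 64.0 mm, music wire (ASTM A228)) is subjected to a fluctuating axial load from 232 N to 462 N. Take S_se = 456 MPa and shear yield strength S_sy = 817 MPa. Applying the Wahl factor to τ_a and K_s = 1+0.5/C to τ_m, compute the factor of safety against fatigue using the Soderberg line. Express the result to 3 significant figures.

C = D/d = 64.0/8.1 = 7.9012; K_W = (4C−1)/(4C−4)+0.615/C = 1.1865; K_s = 1+0.5/C = 1.0633
F_a = (F_max−F_min)/2 = 115 N; F_m = (F_max+F_min)/2 = 347 N
τ_a = K_W·8F_aD/(πd³) = 1.1865 × 35.267 = 41.844 MPa
τ_m = K_s·8F_mD/(πd³) = 1.0633 × 106.41 = 113.15 MPa
Soderberg: 1/n_f = τ_a/S_se + τ_m/S_sy = 41.844/456 + 113.15/817 = 0.09176 + 0.13849 = 0.23025
n_f = 1/0.23025 = 4.343

4.34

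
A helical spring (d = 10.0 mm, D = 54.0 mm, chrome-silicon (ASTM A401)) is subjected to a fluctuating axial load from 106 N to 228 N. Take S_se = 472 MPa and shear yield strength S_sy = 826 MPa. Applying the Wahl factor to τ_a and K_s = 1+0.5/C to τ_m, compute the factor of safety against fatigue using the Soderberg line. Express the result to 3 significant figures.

18.8

C = D/d = 54.0/10.0 = 5.4000; K_W = (4C−1)/(4C−4)+0.615/C = 1.2843; K_s = 1+0.5/C = 1.0926
F_a = (F_max−F_min)/2 = 61 N; F_m = (F_max+F_min)/2 = 167 N
τ_a = K_W·8F_aD/(πd³) = 1.2843 × 8.3881 = 10.773 MPa
τ_m = K_s·8F_mD/(πd³) = 1.0926 × 22.964 = 25.09 MPa
Soderberg: 1/n_f = τ_a/S_se + τ_m/S_sy = 10.773/472 + 25.09/826 = 0.02282 + 0.03038 = 0.0532
n_f = 1/0.0532 = 18.8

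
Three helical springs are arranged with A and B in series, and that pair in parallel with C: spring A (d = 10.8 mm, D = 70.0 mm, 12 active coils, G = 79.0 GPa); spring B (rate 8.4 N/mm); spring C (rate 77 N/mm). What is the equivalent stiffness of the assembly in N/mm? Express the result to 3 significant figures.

k_A = Gd⁴/(8D³N_a) = (79.0×10³)(10.8⁴)/(8·70.0³·12) = 32.64 N/mm
Springs A,B series: k_AB = 1/(1/32.64+1/8.4) = 6.6807 N/mm; parallel with C: k_eq = 6.6807+77 = 83.681 N/mm

83.7 N/mm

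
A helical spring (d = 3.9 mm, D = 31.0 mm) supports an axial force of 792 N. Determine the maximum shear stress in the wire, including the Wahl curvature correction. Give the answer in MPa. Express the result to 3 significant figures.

Spring index C = D/d = 31.0/3.9 = 7.9487
K_W = (4C−1)/(4C−4) + 0.615/C = 30.795/27.795 + 0.0774 = 1.1853
τ₀ = 8FD/(πd³) = 8·792·31.0/(π·3.9³) = 196416/186.36 = 1054 MPa
τ_max = K·τ₀ = 1.1853 × 1054 = 1249.3 MPa

1250 MPa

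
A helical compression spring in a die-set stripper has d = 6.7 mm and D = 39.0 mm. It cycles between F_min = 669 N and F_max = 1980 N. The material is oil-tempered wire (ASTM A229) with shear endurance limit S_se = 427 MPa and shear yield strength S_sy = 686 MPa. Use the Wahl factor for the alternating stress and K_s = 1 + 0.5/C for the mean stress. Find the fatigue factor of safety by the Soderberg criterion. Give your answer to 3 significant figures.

0.751

C = D/d = 39.0/6.7 = 5.8209; K_W = (4C−1)/(4C−4)+0.615/C = 1.2612; K_s = 1+0.5/C = 1.0859
F_a = (F_max−F_min)/2 = 655.5 N; F_m = (F_max+F_min)/2 = 1324.5 N
τ_a = K_W·8F_aD/(πd³) = 1.2612 × 216.45 = 272.99 MPa
τ_m = K_s·8F_mD/(πd³) = 1.0859 × 437.35 = 474.92 MPa
Soderberg: 1/n_f = τ_a/S_se + τ_m/S_sy = 272.99/427 + 474.92/686 = 0.63932 + 0.69230 = 1.3316
n_f = 1/1.3316 = 0.751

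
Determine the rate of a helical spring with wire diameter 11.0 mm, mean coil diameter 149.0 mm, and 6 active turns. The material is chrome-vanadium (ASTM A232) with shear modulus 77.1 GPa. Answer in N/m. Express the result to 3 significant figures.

7110 N/m

k = Gd⁴/(8D³N_a) = (77.1×10³ × 11.0⁴) / (8 × 149.0³ × 6)
  = 1.12882e+09 / 1.58782e+08 = 7.1093 N/mm = 7109.3 N/m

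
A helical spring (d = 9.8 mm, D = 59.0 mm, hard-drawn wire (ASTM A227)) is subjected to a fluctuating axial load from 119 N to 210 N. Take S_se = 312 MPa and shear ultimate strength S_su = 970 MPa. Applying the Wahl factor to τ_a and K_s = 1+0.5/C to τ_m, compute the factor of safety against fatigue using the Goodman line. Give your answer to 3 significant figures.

17.1

C = D/d = 59.0/9.8 = 6.0204; K_W = (4C−1)/(4C−4)+0.615/C = 1.2515; K_s = 1+0.5/C = 1.0831
F_a = (F_max−F_min)/2 = 45.5 N; F_m = (F_max+F_min)/2 = 164.5 N
τ_a = K_W·8F_aD/(πd³) = 1.2515 × 7.2632 = 9.0901 MPa
τ_m = K_s·8F_mD/(πd³) = 1.0831 × 26.259 = 28.44 MPa
Goodman: 1/n_f = τ_a/S_se + τ_m/S_su = 9.0901/312 + 28.44/970 = 0.02914 + 0.02932 = 0.058455
n_f = 1/0.058455 = 17.11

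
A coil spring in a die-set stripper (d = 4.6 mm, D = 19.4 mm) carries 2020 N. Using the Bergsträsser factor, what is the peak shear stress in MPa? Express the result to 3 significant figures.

Spring index C = D/d = 19.4/4.6 = 4.2174
K_B = (4C+2)/(4C−3) = 18.870/13.870 = 1.3605
τ₀ = 8FD/(πd³) = 8·2020·19.4/(π·4.6³) = 313504/305.79 = 1025.2 MPa
τ_max = K·τ₀ = 1.3605 × 1025.2 = 1394.8 MPa

1390 MPa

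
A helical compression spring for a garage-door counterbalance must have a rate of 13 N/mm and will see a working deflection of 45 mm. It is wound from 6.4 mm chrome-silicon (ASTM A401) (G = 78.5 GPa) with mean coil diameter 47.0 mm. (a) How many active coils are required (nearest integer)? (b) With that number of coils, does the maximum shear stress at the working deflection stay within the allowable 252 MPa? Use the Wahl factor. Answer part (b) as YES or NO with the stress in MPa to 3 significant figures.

N_a = Gd⁴/(8D³k) = (78.5×10³)(6.4⁴)/(8·47.0³·13) = 12.2 → N_a = 12
Actual rate k = Gd⁴/(8D³·12) = 13.214 N/mm
Working load F = kδ = 13.214·45 = 594.62 N
C = 47.0/6.4 = 7.3438; K_W = (4C−1)/(4C−4)+0.615/C = 1.2020
τ_max = K_W·8FD/(πd³) = 1.2020·271.48 = 326.31 MPa
τ_max > 252 MPa → exceeds allowable

(a) 12 coils; (b) NO, τ_max = 326 MPa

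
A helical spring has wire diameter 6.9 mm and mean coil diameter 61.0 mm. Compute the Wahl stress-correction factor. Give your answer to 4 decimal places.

1.1652

C = D/d = 61.0/6.9 = 8.8406
K_W = (4C−1)/(4C−4) + 0.615/C = 34.362/31.362 + 0.0696 = 1.1652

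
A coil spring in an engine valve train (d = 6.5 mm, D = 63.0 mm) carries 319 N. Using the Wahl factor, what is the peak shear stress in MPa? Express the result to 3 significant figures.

Spring index C = D/d = 63.0/6.5 = 9.6923
K_W = (4C−1)/(4C−4) + 0.615/C = 37.769/34.769 + 0.0635 = 1.1497
τ₀ = 8FD/(πd³) = 8·319·63.0/(π·6.5³) = 160776/862.76 = 186.35 MPa
τ_max = K·τ₀ = 1.1497 × 186.35 = 214.25 MPa

214 MPa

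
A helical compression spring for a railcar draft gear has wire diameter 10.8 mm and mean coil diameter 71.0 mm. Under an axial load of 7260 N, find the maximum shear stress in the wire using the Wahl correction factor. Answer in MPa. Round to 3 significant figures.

Spring index C = D/d = 71.0/10.8 = 6.5741
K_W = (4C−1)/(4C−4) + 0.615/C = 25.296/22.296 + 0.0935 = 1.2281
τ₀ = 8FD/(πd³) = 8·7260·71.0/(π·10.8³) = 4.12368e+06/3957.5 = 1042 MPa
τ_max = K·τ₀ = 1.2281 × 1042 = 1279.7 MPa

1280 MPa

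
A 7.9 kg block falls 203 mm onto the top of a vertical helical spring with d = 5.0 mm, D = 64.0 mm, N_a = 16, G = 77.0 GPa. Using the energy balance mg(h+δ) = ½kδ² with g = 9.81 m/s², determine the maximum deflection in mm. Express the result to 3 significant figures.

k = Gd⁴/(8D³N_a) = (77.0×10³)(5.0⁴)/(8·64.0³·16) = 1.4342 N/mm
W = mg = 7.9 × 9.81 = 77.499 N
½kδ² − Wδ − Wh = 0 → δ = (W + √(W² + 2kWh))/k
δ = (77.499 + √(6006.1 + 45127.7))/1.4342 = (77.499 + 226.13)/1.4342 = 211.7 mm

212 mm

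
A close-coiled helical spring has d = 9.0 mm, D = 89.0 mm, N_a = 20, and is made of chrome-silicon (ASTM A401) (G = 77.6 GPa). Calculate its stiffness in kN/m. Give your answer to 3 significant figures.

k = Gd⁴/(8D³N_a) = (77.6×10³ × 9.0⁴) / (8 × 89.0³ × 20)
  = 5.09134e+08 / 1.12795e+08 = 4.5138 N/mm

4.51 kN/m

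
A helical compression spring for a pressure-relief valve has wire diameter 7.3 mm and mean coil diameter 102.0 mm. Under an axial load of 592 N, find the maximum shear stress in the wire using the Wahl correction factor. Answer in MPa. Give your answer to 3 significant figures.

436 MPa

Spring index C = D/d = 102.0/7.3 = 13.9726
K_W = (4C−1)/(4C−4) + 0.615/C = 54.890/51.890 + 0.0440 = 1.1018
τ₀ = 8FD/(πd³) = 8·592·102.0/(π·7.3³) = 483072/1222.1 = 395.27 MPa
τ_max = K·τ₀ = 1.1018 × 395.27 = 435.52 MPa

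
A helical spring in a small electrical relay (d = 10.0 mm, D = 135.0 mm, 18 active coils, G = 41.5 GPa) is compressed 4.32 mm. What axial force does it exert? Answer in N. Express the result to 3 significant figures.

5.06 N

k = Gd⁴/(8D³N_a) = (41.5×10³)(10.0⁴)/(8·135.0³·18) = 1.1713 N/mm
F = k·δ = 1.1713 × 4.32 = 5.0602 N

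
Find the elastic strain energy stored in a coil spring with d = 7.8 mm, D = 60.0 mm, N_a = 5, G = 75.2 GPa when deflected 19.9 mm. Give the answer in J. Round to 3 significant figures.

k = Gd⁴/(8D³N_a) = (75.2×10³)(7.8⁴)/(8·60.0³·5) = 32.217 N/mm
U = ½kδ² = 0.5 × 32.217 × 19.9² = 6379.1 N·mm = 6.3791 J

6.38 J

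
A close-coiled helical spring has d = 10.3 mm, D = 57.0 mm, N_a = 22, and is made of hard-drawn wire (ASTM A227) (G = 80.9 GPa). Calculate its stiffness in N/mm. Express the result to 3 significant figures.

27.9 N/mm

k = Gd⁴/(8D³N_a) = (80.9×10³ × 10.3⁴) / (8 × 57.0³ × 22)
  = 9.10537e+08 / 3.2594e+07 = 27.936 N/mm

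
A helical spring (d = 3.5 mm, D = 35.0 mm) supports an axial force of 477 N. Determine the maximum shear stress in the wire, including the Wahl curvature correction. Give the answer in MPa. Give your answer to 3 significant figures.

1140 MPa

Spring index C = D/d = 35.0/3.5 = 10.0000
K_W = (4C−1)/(4C−4) + 0.615/C = 39.000/36.000 + 0.0615 = 1.1448
τ₀ = 8FD/(πd³) = 8·477·35.0/(π·3.5³) = 133560/134.7 = 991.57 MPa
τ_max = K·τ₀ = 1.1448 × 991.57 = 1135.2 MPa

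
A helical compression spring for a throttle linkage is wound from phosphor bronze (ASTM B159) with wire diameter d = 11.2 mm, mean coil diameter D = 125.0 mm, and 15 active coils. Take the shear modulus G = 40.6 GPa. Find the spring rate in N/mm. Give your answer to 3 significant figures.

k = Gd⁴/(8D³N_a) = (40.6×10³ × 11.2⁴) / (8 × 125.0³ × 15)
  = 6.38849e+08 / 2.34375e+08 = 2.7258 N/mm

2.73 N/mm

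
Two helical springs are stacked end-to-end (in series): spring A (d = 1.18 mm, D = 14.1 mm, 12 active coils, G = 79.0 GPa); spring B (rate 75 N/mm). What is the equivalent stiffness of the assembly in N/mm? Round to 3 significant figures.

k_A = Gd⁴/(8D³N_a) = (79.0×10³)(1.18⁴)/(8·14.1³·12) = 0.56915 N/mm
Series: 1/k_eq = 1/0.56915 + 1/75 = 1.7703; k_eq = 0.56486 N/mm

0.565 N/mm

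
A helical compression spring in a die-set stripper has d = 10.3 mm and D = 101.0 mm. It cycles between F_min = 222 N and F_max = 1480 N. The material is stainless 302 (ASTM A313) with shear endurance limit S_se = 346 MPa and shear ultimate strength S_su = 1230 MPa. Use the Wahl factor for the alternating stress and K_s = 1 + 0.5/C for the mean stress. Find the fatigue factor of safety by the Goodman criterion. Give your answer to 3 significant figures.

1.51

C = D/d = 101.0/10.3 = 9.8058; K_W = (4C−1)/(4C−4)+0.615/C = 1.1479; K_s = 1+0.5/C = 1.0510
F_a = (F_max−F_min)/2 = 629 N; F_m = (F_max+F_min)/2 = 851 N
τ_a = K_W·8F_aD/(πd³) = 1.1479 × 148.05 = 169.94 MPa
τ_m = K_s·8F_mD/(πd³) = 1.0510 × 200.3 = 210.51 MPa
Goodman: 1/n_f = τ_a/S_se + τ_m/S_su = 169.94/346 + 210.51/1230 = 0.49116 + 0.17115 = 0.66231
n_f = 1/0.66231 = 1.51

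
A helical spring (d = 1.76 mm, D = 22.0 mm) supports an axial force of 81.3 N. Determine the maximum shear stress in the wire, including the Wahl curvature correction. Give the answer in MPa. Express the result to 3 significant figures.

931 MPa

Spring index C = D/d = 22.0/1.76 = 12.5000
K_W = (4C−1)/(4C−4) + 0.615/C = 49.000/46.000 + 0.0492 = 1.1144
τ₀ = 8FD/(πd³) = 8·81.3·22.0/(π·1.76³) = 14308.8/17.127 = 835.44 MPa
τ_max = K·τ₀ = 1.1144 × 835.44 = 931.03 MPa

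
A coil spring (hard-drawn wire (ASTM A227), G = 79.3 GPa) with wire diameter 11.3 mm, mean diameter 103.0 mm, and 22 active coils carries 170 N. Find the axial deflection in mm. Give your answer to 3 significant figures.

25.3 mm

k = Gd⁴/(8D³N_a) = (79.3×10³)(11.3⁴)/(8·103.0³·22) = 6.723 N/mm
δ = F/k = 170 / 6.723 = 25.286 mm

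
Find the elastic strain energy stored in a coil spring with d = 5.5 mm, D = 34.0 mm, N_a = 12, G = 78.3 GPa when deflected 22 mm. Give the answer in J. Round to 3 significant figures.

4.60 J

k = Gd⁴/(8D³N_a) = (78.3×10³)(5.5⁴)/(8·34.0³·12) = 18.989 N/mm
U = ½kδ² = 0.5 × 18.989 × 22² = 4595.4 N·mm = 4.5954 J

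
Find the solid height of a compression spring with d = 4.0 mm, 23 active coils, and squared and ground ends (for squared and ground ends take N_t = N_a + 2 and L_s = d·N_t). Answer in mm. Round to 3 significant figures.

squared and ground ends: N_t = N_a + 2 = 23 + 2 = 25
L_s = d·N_t = 4.0 × 25 = 100 mm

100 mm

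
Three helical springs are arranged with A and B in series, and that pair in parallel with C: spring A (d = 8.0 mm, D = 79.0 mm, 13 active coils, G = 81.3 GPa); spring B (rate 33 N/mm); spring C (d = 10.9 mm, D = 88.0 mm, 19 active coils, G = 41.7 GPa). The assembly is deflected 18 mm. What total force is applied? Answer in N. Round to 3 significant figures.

k_A = Gd⁴/(8D³N_a) = (81.3×10³)(8.0⁴)/(8·79.0³·13) = 6.4944 N/mm
k_C = Gd⁴/(8D³N_a) = (41.7×10³)(10.9⁴)/(8·88.0³·19) = 5.6826 N/mm
Springs A,B series: k_AB = 1/(1/6.4944+1/33) = 5.4264 N/mm; parallel with C: k_eq = 5.4264+5.6826 = 11.109 N/mm
F = k_eq·δ = 11.109·18 = 199.96 N

200 N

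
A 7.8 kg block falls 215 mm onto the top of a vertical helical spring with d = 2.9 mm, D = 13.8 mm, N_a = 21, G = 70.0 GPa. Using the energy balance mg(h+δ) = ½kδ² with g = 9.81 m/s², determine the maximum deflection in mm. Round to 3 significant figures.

k = Gd⁴/(8D³N_a) = (70.0×10³)(2.9⁴)/(8·13.8³·21) = 11.214 N/mm
W = mg = 7.8 × 9.81 = 76.518 N
½kδ² − Wδ − Wh = 0 → δ = (W + √(W² + 2kWh))/k
δ = (76.518 + √(5855 + 368957))/11.214 = (76.518 + 612.22)/11.214 = 61.42 mm

61.4 mm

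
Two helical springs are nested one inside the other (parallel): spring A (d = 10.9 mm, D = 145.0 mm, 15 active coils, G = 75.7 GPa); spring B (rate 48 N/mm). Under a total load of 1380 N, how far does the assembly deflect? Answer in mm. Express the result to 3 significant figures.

k_A = Gd⁴/(8D³N_a) = (75.7×10³)(10.9⁴)/(8·145.0³·15) = 2.9209 N/mm
Parallel: k_eq = 2.9209 + 48 = 50.921 N/mm
δ = F/k_eq = 1380/50.921 = 27.101 mm

27.1 mm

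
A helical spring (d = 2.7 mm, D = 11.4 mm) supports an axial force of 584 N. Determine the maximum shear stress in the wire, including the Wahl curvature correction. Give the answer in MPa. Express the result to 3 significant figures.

1190 MPa

Spring index C = D/d = 11.4/2.7 = 4.2222
K_W = (4C−1)/(4C−4) + 0.615/C = 15.889/12.889 + 0.1457 = 1.3784
τ₀ = 8FD/(πd³) = 8·584·11.4/(π·2.7³) = 53260.8/61.836 = 861.32 MPa
τ_max = K·τ₀ = 1.3784 × 861.32 = 1187.3 MPa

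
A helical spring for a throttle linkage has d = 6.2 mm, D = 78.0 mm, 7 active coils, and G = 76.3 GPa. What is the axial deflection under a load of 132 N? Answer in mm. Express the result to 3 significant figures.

k = Gd⁴/(8D³N_a) = (76.3×10³)(6.2⁴)/(8·78.0³·7) = 4.2425 N/mm
δ = F/k = 132 / 4.2425 = 31.114 mm

31.1 mm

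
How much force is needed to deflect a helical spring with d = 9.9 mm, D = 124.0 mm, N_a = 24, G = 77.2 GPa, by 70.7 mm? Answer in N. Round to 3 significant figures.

k = Gd⁴/(8D³N_a) = (77.2×10³)(9.9⁴)/(8·124.0³·24) = 2.0258 N/mm
F = k·δ = 2.0258 × 70.7 = 143.22 N

143 N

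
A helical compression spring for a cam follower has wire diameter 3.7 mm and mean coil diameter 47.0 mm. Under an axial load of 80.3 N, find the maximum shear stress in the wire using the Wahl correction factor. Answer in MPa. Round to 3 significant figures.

Spring index C = D/d = 47.0/3.7 = 12.7027
K_W = (4C−1)/(4C−4) + 0.615/C = 49.811/46.811 + 0.0484 = 1.1125
τ₀ = 8FD/(πd³) = 8·80.3·47.0/(π·3.7³) = 30192.8/159.13 = 189.74 MPa
τ_max = K·τ₀ = 1.1125 × 189.74 = 211.08 MPa

211 MPa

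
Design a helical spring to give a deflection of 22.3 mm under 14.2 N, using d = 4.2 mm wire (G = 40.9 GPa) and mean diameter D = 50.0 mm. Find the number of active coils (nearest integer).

Required rate k = F/δ = 14.2/22.3 = 0.63677 N/mm
N_a = Gd⁴/(8D³k) = (40.9×10³ × 4.2⁴)/(8 × 50.0³ × 0.63677)
    = 1.27268e+07 / 636771 = 19.99 → 20 coils

20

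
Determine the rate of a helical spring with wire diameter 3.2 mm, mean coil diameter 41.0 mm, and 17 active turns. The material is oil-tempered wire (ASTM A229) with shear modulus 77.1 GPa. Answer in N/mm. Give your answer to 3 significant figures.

0.863 N/mm

k = Gd⁴/(8D³N_a) = (77.1×10³ × 3.2⁴) / (8 × 41.0³ × 17)
  = 8.08452e+06 / 9.37326e+06 = 0.86251 N/mm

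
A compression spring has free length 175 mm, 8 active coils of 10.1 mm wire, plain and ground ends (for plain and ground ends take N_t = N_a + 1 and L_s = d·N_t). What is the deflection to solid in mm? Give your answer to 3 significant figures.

84.1 mm

N_t = 9; L_s = 10.1·9 = 90.9 mm
δ_solid = L₀ − L_s = 175 − 90.9 = 84.1 mm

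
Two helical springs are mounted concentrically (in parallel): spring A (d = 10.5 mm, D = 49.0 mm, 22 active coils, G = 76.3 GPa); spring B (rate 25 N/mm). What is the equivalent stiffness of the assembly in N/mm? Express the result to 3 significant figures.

k_A = Gd⁴/(8D³N_a) = (76.3×10³)(10.5⁴)/(8·49.0³·22) = 44.79 N/mm
Parallel: k_eq = 44.79 + 25 = 69.79 N/mm

69.8 N/mm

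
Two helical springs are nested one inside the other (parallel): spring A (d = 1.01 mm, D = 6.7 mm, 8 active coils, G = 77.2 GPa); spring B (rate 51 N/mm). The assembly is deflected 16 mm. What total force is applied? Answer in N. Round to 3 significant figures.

k_A = Gd⁴/(8D³N_a) = (77.2×10³)(1.01⁴)/(8·6.7³·8) = 4.1735 N/mm
Parallel: k_eq = 4.1735 + 51 = 55.173 N/mm
F = k_eq·δ = 55.173·16 = 882.78 N

883 N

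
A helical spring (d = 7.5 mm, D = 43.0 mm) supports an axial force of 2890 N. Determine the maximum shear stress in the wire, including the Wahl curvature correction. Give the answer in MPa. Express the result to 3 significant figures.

Spring index C = D/d = 43.0/7.5 = 5.7333
K_W = (4C−1)/(4C−4) + 0.615/C = 21.933/18.933 + 0.1073 = 1.2657
τ₀ = 8FD/(πd³) = 8·2890·43.0/(π·7.5³) = 994160/1325.4 = 750.11 MPa
τ_max = K·τ₀ = 1.2657 × 750.11 = 949.42 MPa

949 MPa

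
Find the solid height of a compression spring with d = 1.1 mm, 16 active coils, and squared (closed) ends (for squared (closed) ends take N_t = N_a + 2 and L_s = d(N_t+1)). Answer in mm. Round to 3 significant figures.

20.9 mm

squared (closed) ends: N_t = N_a + 2 = 16 + 2 = 18
L_s = d·(N_t+1) = 1.1 × 19 = 20.9 mm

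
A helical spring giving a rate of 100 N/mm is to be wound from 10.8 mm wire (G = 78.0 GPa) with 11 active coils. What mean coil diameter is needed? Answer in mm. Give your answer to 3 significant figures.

49.4 mm

D = (Gd⁴/(8N_a·k))^(1/3) = (78.0×10³·10.8⁴/(8·11·100))^(1/3)
  = (120589)^(1/3) = 49.4048 mm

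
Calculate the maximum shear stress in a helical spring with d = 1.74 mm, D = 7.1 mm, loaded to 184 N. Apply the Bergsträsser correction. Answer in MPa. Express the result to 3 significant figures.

869 MPa

Spring index C = D/d = 7.1/1.74 = 4.0805
K_B = (4C+2)/(4C−3) = 18.322/13.322 = 1.3753
τ₀ = 8FD/(πd³) = 8·184·7.1/(π·1.74³) = 10451.2/16.55 = 631.49 MPa
τ_max = K·τ₀ = 1.3753 × 631.49 = 868.51 MPa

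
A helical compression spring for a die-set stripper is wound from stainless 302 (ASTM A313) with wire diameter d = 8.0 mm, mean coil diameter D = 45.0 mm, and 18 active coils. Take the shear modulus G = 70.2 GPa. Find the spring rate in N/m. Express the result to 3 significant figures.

21900 N/m

k = Gd⁴/(8D³N_a) = (70.2×10³ × 8.0⁴) / (8 × 45.0³ × 18)
  = 2.87539e+08 / 1.3122e+07 = 21.913 N/mm = 21913 N/m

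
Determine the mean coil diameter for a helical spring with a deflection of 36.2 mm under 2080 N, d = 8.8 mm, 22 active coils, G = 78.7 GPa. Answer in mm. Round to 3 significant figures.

Required rate k = F/δ = 2080/36.2 = 57.459 N/mm
D = (Gd⁴/(8N_a·k))^(1/3) = (78.7×10³·8.8⁴/(8·22·57.459))^(1/3)
  = (46670)^(1/3) = 36.0036 mm

36.0 mm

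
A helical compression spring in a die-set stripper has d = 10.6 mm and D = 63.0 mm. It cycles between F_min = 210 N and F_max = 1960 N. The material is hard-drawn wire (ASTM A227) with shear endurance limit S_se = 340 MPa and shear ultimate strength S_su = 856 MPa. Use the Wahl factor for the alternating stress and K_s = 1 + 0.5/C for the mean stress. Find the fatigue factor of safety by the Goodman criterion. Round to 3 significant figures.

C = D/d = 63.0/10.6 = 5.9434; K_W = (4C−1)/(4C−4)+0.615/C = 1.2552; K_s = 1+0.5/C = 1.0841
F_a = (F_max−F_min)/2 = 875 N; F_m = (F_max+F_min)/2 = 1085 N
τ_a = K_W·8F_aD/(πd³) = 1.2552 × 117.86 = 147.94 MPa
τ_m = K_s·8F_mD/(πd³) = 1.0841 × 146.15 = 158.44 MPa
Goodman: 1/n_f = τ_a/S_se + τ_m/S_su = 147.94/340 + 158.44/856 = 0.43511 + 0.18510 = 0.62021
n_f = 1/0.62021 = 1.612

1.61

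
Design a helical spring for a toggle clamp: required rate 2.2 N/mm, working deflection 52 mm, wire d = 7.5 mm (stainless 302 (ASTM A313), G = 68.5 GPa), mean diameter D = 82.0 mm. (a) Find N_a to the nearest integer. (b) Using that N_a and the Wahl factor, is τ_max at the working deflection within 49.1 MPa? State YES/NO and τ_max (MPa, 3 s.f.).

(a) 22 coils; (b) NO, τ_max = 65.1 MPa

N_a = Gd⁴/(8D³k) = (68.5×10³)(7.5⁴)/(8·82.0³·2.2) = 22.33 → N_a = 22
Actual rate k = Gd⁴/(8D³·22) = 2.2335 N/mm
Working load F = kδ = 2.2335·52 = 116.14 N
C = 82.0/7.5 = 10.9333; K_W = (4C−1)/(4C−4)+0.615/C = 1.1318
τ_max = K_W·8FD/(πd³) = 1.1318·57.485 = 65.059 MPa
τ_max > 49.1 MPa → exceeds allowable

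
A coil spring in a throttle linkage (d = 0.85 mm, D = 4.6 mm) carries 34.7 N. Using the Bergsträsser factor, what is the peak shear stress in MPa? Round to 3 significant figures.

839 MPa

Spring index C = D/d = 4.6/0.85 = 5.4118
K_B = (4C+2)/(4C−3) = 23.647/18.647 = 1.2681
τ₀ = 8FD/(πd³) = 8·34.7·4.6/(π·0.85³) = 1276.96/1.9293 = 661.87 MPa
τ_max = K·τ₀ = 1.2681 × 661.87 = 839.34 MPa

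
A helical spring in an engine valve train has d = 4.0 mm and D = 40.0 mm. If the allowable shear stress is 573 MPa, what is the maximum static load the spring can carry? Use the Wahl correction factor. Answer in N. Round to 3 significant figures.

C = D/d = 40.0/4.0 = 10.0000
K_W = (4C−1)/(4C−4) + 0.615/C = 39.000/36.000 + 0.0615 = 1.1448
τ_max = K·8FD/(πd³) → F_max = τ_allow·πd³/(8DK)
F_max = 573·π·4.0³/(8·40.0·1.1448) = 1.1521e+05/366.35 = 314.48 N

314 N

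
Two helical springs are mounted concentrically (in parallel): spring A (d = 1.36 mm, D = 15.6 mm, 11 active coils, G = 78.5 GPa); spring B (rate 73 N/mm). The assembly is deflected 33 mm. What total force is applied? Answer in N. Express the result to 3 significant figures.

2440 N

k_A = Gd⁴/(8D³N_a) = (78.5×10³)(1.36⁴)/(8·15.6³·11) = 0.80384 N/mm
Parallel: k_eq = 0.80384 + 73 = 73.804 N/mm
F = k_eq·δ = 73.804·33 = 2435.5 N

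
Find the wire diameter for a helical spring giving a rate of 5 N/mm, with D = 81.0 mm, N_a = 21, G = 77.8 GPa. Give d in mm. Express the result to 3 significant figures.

d = (8D³N_a·k / G)^(1/4) = (8·81.0³·21·5 / (77.8×10³))^0.25
  = (5737.9)^0.25 = 8.7034 mm

8.70 mm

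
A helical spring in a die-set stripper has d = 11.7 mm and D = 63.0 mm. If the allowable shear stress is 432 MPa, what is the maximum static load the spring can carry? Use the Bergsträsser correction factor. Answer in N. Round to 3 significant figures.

C = D/d = 63.0/11.7 = 5.3846
K_B = (4C+2)/(4C−3) = 23.538/18.538 = 1.2697
τ_max = K·8FD/(πd³) → F_max = τ_allow·πd³/(8DK)
F_max = 432·π·11.7³/(8·63.0·1.2697) = 2.1737e+06/639.93 = 3396.7 N

3400 N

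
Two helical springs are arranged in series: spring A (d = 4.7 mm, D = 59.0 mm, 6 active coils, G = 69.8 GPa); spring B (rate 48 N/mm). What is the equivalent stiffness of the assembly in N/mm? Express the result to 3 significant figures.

3.22 N/mm

k_A = Gd⁴/(8D³N_a) = (69.8×10³)(4.7⁴)/(8·59.0³·6) = 3.455 N/mm
Series: 1/k_eq = 1/3.455 + 1/48 = 0.31027; k_eq = 3.223 N/mm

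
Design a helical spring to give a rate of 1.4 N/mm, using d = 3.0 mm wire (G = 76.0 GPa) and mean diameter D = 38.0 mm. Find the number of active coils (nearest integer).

10

N_a = Gd⁴/(8D³k) = (76.0×10³ × 3.0⁴)/(8 × 38.0³ × 1.4)
    = 6.156e+06 / 614566 = 10.02 → 10 coils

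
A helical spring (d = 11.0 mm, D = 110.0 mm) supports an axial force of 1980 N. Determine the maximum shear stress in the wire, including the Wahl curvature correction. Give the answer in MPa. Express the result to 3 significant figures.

Spring index C = D/d = 110.0/11.0 = 10.0000
K_W = (4C−1)/(4C−4) + 0.615/C = 39.000/36.000 + 0.0615 = 1.1448
τ₀ = 8FD/(πd³) = 8·1980·110.0/(π·11.0³) = 1.7424e+06/4181.5 = 416.7 MPa
τ_max = K·τ₀ = 1.1448 × 416.7 = 477.05 MPa

477 MPa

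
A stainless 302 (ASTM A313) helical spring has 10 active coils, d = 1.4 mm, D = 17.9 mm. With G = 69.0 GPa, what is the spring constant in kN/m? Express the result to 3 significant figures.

k = Gd⁴/(8D³N_a) = (69.0×10³ × 1.4⁴) / (8 × 17.9³ × 10)
  = 265070 / 458827 = 0.57771 N/mm

0.578 kN/m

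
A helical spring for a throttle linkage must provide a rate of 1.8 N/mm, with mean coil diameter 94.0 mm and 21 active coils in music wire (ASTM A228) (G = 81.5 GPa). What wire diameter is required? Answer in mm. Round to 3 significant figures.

d = (8D³N_a·k / G)^(1/4) = (8·94.0³·21·1.8 / (81.5×10³))^0.25
  = (3081.8)^0.25 = 7.4508 mm

7.45 mm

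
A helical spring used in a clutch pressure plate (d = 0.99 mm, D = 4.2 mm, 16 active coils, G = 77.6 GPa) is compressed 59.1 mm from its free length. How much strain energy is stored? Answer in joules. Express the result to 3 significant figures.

13.7 J

k = Gd⁴/(8D³N_a) = (77.6×10³)(0.99⁴)/(8·4.2³·16) = 7.8604 N/mm
U = ½kδ² = 0.5 × 7.8604 × 59.1² = 13727 N·mm = 13.727 J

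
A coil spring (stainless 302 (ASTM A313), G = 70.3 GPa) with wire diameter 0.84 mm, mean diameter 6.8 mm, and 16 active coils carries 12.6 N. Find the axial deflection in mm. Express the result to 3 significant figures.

k = Gd⁴/(8D³N_a) = (70.3×10³)(0.84⁴)/(8·6.8³·16) = 0.86963 N/mm
δ = F/k = 12.6 / 0.86963 = 14.489 mm

14.5 mm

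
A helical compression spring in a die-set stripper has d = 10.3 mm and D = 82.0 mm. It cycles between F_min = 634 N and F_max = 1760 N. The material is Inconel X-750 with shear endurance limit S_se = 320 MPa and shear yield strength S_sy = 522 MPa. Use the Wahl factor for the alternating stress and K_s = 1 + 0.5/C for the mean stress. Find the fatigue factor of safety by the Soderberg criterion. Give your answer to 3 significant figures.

1.16

C = D/d = 82.0/10.3 = 7.9612; K_W = (4C−1)/(4C−4)+0.615/C = 1.1850; K_s = 1+0.5/C = 1.0628
F_a = (F_max−F_min)/2 = 563 N; F_m = (F_max+F_min)/2 = 1197 N
τ_a = K_W·8F_aD/(πd³) = 1.1850 × 107.58 = 127.49 MPa
τ_m = K_s·8F_mD/(πd³) = 1.0628 × 228.74 = 243.1 MPa
Soderberg: 1/n_f = τ_a/S_se + τ_m/S_sy = 127.49/320 + 243.1/522 = 0.39840 + 0.46571 = 0.86411
n_f = 1/0.86411 = 1.157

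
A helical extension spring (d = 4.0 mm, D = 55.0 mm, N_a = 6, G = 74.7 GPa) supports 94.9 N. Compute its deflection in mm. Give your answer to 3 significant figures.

k = Gd⁴/(8D³N_a) = (74.7×10³)(4.0⁴)/(8·55.0³·6) = 2.3946 N/mm
δ = F/k = 94.9 / 2.3946 = 39.631 mm

39.6 mm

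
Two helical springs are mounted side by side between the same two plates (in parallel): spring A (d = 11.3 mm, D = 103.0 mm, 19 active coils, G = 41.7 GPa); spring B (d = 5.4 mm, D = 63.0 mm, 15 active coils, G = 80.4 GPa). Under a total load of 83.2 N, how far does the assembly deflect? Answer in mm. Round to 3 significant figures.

13.1 mm

k_A = Gd⁴/(8D³N_a) = (41.7×10³)(11.3⁴)/(8·103.0³·19) = 4.0935 N/mm
k_B = Gd⁴/(8D³N_a) = (80.4×10³)(5.4⁴)/(8·63.0³·15) = 2.2784 N/mm
Parallel: k_eq = 4.0935 + 2.2784 = 6.3719 N/mm
δ = F/k_eq = 83.2/6.3719 = 13.057 mm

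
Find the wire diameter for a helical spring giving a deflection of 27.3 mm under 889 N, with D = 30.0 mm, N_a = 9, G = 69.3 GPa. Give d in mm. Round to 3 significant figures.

5.50 mm

Required rate k = F/δ = 889/27.3 = 32.564 N/mm
d = (8D³N_a·k / G)^(1/4) = (8·30.0³·9·32.564 / (69.3×10³))^0.25
  = (913.49)^0.25 = 5.4976 mm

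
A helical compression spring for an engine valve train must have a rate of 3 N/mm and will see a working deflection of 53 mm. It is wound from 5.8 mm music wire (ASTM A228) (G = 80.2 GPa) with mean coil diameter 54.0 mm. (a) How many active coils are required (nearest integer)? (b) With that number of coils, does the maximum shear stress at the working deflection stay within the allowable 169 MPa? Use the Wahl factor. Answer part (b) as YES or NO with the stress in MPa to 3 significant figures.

(a) 24 coils; (b) YES, τ_max = 130 MPa

N_a = Gd⁴/(8D³k) = (80.2×10³)(5.8⁴)/(8·54.0³·3) = 24.02 → N_a = 24
Actual rate k = Gd⁴/(8D³·24) = 3.002 N/mm
Working load F = kδ = 3.002·53 = 159.1 N
C = 54.0/5.8 = 9.3103; K_W = (4C−1)/(4C−4)+0.615/C = 1.1563
τ_max = K_W·8FD/(πd³) = 1.1563·112.13 = 129.66 MPa
τ_max ≤ 169 MPa → acceptable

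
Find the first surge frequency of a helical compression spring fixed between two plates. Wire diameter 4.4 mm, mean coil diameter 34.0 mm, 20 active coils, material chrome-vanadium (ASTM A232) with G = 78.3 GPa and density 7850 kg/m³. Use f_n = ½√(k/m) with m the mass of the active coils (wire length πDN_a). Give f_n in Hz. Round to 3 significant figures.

k = Gd⁴/(8D³N_a) = (78.3×10³)(4.4⁴)/(8·34.0³·20) = 4.6668 N/mm = 4666.8 N/m
Wire length L = πDN_a = π·34.0·20 = 2136.3 mm
m = ρ·(πd²/4)·L = 7850 × 15.205×10⁻⁶ m² × 2.1363 m = 0.25499 kg
f_n = ½√(k/m) = 0.5·√(4666.8/0.25499) = 0.5·√(18302) = 67.642 Hz

67.6 Hz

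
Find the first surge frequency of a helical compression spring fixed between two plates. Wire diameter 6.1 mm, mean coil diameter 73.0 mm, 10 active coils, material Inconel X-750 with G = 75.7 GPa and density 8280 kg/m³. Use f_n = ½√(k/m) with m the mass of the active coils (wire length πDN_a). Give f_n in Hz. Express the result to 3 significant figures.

39.0 Hz

k = Gd⁴/(8D³N_a) = (75.7×10³)(6.1⁴)/(8·73.0³·10) = 3.3679 N/mm = 3367.9 N/m
Wire length L = πDN_a = π·73.0·10 = 2293.4 mm
m = ρ·(πd²/4)·L = 8280 × 29.225×10⁻⁶ m² × 2.2934 m = 0.55495 kg
f_n = ½√(k/m) = 0.5·√(3367.9/0.55495) = 0.5·√(6068.8) = 38.951 Hz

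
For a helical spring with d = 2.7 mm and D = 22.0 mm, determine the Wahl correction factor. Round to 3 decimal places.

1.180

C = D/d = 22.0/2.7 = 8.1481
K_W = (4C−1)/(4C−4) + 0.615/C = 31.593/28.593 + 0.0755 = 1.1804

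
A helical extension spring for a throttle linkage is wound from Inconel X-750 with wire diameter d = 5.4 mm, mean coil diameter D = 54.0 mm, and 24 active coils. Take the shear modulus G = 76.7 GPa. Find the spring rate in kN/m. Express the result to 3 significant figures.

k = Gd⁴/(8D³N_a) = (76.7×10³ × 5.4⁴) / (8 × 54.0³ × 24)
  = 6.52184e+07 / 3.02331e+07 = 2.1572 N/mm

2.16 kN/m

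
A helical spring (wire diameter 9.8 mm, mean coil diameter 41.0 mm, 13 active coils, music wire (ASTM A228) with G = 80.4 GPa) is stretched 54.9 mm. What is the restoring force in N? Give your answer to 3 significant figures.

k = Gd⁴/(8D³N_a) = (80.4×10³)(9.8⁴)/(8·41.0³·13) = 103.46 N/mm
F = k·δ = 103.46 × 54.9 = 5680 N

5680 N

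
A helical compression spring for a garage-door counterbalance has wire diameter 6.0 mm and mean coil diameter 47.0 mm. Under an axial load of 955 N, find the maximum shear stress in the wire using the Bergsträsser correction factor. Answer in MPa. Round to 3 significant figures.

623 MPa

Spring index C = D/d = 47.0/6.0 = 7.8333
K_B = (4C+2)/(4C−3) = 33.333/28.333 = 1.1765
τ₀ = 8FD/(πd³) = 8·955·47.0/(π·6.0³) = 359080/678.58 = 529.16 MPa
τ_max = K·τ₀ = 1.1765 × 529.16 = 622.54 MPa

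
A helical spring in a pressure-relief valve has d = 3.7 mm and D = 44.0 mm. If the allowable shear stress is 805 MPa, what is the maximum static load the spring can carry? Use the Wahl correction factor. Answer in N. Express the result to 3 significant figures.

325 N

C = D/d = 44.0/3.7 = 11.8919
K_W = (4C−1)/(4C−4) + 0.615/C = 46.568/43.568 + 0.0517 = 1.1206
τ_max = K·8FD/(πd³) → F_max = τ_allow·πd³/(8DK)
F_max = 805·π·3.7³/(8·44.0·1.1206) = 1.281e+05/394.44 = 324.76 N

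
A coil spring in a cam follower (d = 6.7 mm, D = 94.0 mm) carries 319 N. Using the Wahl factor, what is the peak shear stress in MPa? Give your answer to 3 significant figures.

280 MPa

Spring index C = D/d = 94.0/6.7 = 14.0299
K_W = (4C−1)/(4C−4) + 0.615/C = 55.119/52.119 + 0.0438 = 1.1014
τ₀ = 8FD/(πd³) = 8·319·94.0/(π·6.7³) = 239888/944.87 = 253.88 MPa
τ_max = K·τ₀ = 1.1014 × 253.88 = 279.63 MPa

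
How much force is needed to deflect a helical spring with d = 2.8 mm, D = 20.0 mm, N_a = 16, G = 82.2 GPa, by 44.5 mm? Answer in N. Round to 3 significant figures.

k = Gd⁴/(8D³N_a) = (82.2×10³)(2.8⁴)/(8·20.0³·16) = 4.9341 N/mm
F = k·δ = 4.9341 × 44.5 = 219.57 N

220 N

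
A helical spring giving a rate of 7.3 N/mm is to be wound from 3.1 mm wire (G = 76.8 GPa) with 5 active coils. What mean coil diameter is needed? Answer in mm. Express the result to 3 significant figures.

29.0 mm

D = (Gd⁴/(8N_a·k))^(1/3) = (76.8×10³·3.1⁴/(8·5·7.3))^(1/3)
  = (24289.9)^(1/3) = 28.9607 mm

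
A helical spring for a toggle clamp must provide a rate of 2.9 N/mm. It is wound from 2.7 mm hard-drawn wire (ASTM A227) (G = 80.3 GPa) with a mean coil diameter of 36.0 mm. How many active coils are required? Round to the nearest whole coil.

4

N_a = Gd⁴/(8D³k) = (80.3×10³ × 2.7⁴)/(8 × 36.0³ × 2.9)
    = 4.26747e+06 / 1.08242e+06 = 3.943 → 4 coils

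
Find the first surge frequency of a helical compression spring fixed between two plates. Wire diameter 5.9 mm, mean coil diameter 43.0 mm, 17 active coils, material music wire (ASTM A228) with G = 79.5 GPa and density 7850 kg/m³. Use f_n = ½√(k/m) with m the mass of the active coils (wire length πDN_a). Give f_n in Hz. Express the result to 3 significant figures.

k = Gd⁴/(8D³N_a) = (79.5×10³)(5.9⁴)/(8·43.0³·17) = 8.909 N/mm = 8909 N/m
Wire length L = πDN_a = π·43.0·17 = 2296.5 mm
m = ρ·(πd²/4)·L = 7850 × 27.34×10⁻⁶ m² × 2.2965 m = 0.49287 kg
f_n = ½√(k/m) = 0.5·√(8909/0.49287) = 0.5·√(18076) = 67.223 Hz

67.2 Hz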